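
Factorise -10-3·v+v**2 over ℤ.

Two integers with product -10 and sum -3 are 2 and -5.

(v+2)·(v-5)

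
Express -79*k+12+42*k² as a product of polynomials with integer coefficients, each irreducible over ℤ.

Need a pair with product 42·12 = 504 and sum -79: that's -7 and -72.
Split the middle term: 42*k²-7*k - 72*k+12 = 7*k*(6*k-1) - 12*(6*k-1).

(6*k-1)*(7*k-12)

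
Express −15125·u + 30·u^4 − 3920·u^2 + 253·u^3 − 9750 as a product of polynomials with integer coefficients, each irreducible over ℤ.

Among the possible rational roots, u = 10 is a root, giving the factor (u − 10) and quotient 30·u^3 + 553·u^2 + 1610·u + 975.
Then u = −15 is a root, giving the factor (u + 15) and quotient 30·u^2 + 103·u + 65.
The remaining quadratic factors as (6·u + 5)(5·u + 13).

(5·u + 13)·(6·u + 5)·(u + 15)·(u − 10)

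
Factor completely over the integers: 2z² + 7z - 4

(2z - 1)(z + 4)

Need a pair with product 2·(-4) = -8 and sum 7: that's -1 and 8.
Split the middle term: 2z² - z + 8z - 4 = z(2z - 1) + 4(2z - 1).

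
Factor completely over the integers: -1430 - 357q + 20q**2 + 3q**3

(3q + 11)(q + 13)(q - 10)

By the rational root theorem, q = -13 is a root, giving the factor (q + 13) and quotient 3q**2 - 19q - 110.
The remaining quadratic factors as (q - 10)(3q + 11).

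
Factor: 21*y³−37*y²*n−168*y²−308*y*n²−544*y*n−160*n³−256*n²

(y−5*n−8)*(7*y+4*n)*(3*y+8*n)

Group: 7*y*(3*y²−7*y*n−24*y−40*n²−64*n) + 4*n*(3*y²−7*y*n−24*y−40*n²−64*n); both groups contain (3*y²−7*y*n−24*y−40*n²−64*n), so (7*y+4*n) is a factor with cofactor 3*y²−7*y*n−24*y−40*n²−64*n.
The cofactor groups again: 3*y²−7*y*n−24*y−40*n²−64*n = y*(3*y+8*n) + (−5*n−8)*(3*y+8*n); both groups contain (3*y+8*n), giving (y−5*n−8)*(3*y+8*n).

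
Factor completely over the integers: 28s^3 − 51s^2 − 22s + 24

(4s + 3)(7s − 4)(s − 2)

By the rational root theorem, s = −3/4 is a root, giving the factor (4s + 3) and quotient 7s^2 − 18s + 8.
The remaining quadratic factors as (s − 2)(7s − 4).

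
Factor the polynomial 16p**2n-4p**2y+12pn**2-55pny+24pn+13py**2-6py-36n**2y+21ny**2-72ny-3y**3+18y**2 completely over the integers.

(4p+3n-y+6)(4n-y)(p-3y)

Group: 4n(4p**2+3pn-13py+6p-9ny+3y**2-18y) - y(4p**2+3pn-13py+6p-9ny+3y**2-18y); both groups contain (4p**2+3pn-13py+6p-9ny+3y**2-18y), so (4n-y) is a factor with cofactor 4p**2+3pn-13py+6p-9ny+3y**2-18y.
The cofactor groups again: 4p**2+3pn-13py+6p-9ny+3y**2-18y = 4p(p-3y) + (3n-y+6)(p-3y); both groups contain (p-3y), giving (4p+3n-y+6)(p-3y).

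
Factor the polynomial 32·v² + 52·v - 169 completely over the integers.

(4·v + 13)·(8·v - 13)

Need a pair with product 32·(-169) = -5408 and sum 52: that's 104 and -52.
Split the middle term: 32·v² + 104·v - 52·v - 169 = 8·v·(4·v + 13) - 13·(4·v + 13).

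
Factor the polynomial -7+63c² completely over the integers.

7(3c+1)(3c-1)

Factor out 7, leaving 9c²-1, which is a difference of two squares.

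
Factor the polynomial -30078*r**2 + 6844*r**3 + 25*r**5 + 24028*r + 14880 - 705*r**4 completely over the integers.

(5*r + 2)*(5*r - 8)*(r - 15)*(r**2 - 12*r + 62)

Among the possible rational roots, r = 15 is a root, giving the factor (r - 15) and quotient 25*r**4 - 330*r**3 + 1894*r**2 - 1668*r - 992.
Continuing, r = 8/5 is a root, so (5*r - 8) is a factor; dividing leaves 5*r**3 - 58*r**2 + 286*r + 124.
Next, r = -2/5 is a root, giving the factor (5*r + 2) and quotient r**2 - 12*r + 62.
The quadratic r**2 - 12*r + 62 has discriminant -104 < 0 and is irreducible over ℤ.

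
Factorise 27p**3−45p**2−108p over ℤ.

Pull out the common factor 9p, then factor the remaining trinomial.

9p(3p+4)(p−3)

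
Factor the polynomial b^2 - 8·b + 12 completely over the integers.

(b - 2)·(b - 6)

Two integers with product 12 and sum -8 are -6 and -2.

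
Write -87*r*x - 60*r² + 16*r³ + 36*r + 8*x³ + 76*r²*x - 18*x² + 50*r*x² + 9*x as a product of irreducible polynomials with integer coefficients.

Group: r*(16*r² + 12*r*x - 12*r + 2*x² - 3*x) + (4*x - 3)*(16*r² + 12*r*x - 12*r + 2*x² - 3*x); both groups contain (16*r² + 12*r*x - 12*r + 2*x² - 3*x), so (r + 4*x - 3) is a factor with cofactor 16*r² + 12*r*x - 12*r + 2*x² - 3*x.
The cofactor groups again: 16*r² + 12*r*x - 12*r + 2*x² - 3*x = 4*r*(4*r + x) + (2*x - 3)*(4*r + x); both groups contain (4*r + x), giving (4*r + 2*x - 3)*(4*r + x).

(4*r + 2*x - 3)*(4*r + x)*(r + 4*x - 3)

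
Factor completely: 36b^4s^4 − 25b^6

Pull out the common factor b^4, leaving −25b^2 + 36s^4.
Recognize a difference of squares with the parts 6s^2 and 5b.

−b^4(5b + 6s^2)(5b − 6s^2)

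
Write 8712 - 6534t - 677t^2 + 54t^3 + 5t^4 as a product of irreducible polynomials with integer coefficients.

(5t - 6)(t + 11)(t + 12)(t - 11)

Testing divisors of the constant over divisors of the leading coefficient, t = -11 is a root, giving the factor (t + 11) and quotient 5t^3 - t^2 - 666t + 792.
Then t = -12 is a root, giving the factor (t + 12) and quotient 5t^2 - 61t + 66.
The remaining quadratic factors as (t - 11)(5t - 6).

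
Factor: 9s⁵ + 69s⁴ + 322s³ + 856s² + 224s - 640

(3s + 4)(3s - 2)(s + 4)(s² + 3s + 20)

By the rational root theorem, s = -4 is a root, so (s + 4) divides it; the quotient is 9s⁴ + 33s³ + 190s² + 96s - 160.
Then s = -4/3 is a root, so (3s + 4) divides it; the quotient is 3s³ + 7s² + 54s - 40.
Continuing, s = 2/3 is a root, giving the factor (3s - 2) and quotient s² + 3s + 20.
The quadratic s² + 3s + 20 has discriminant -71 < 0 and is irreducible over ℤ.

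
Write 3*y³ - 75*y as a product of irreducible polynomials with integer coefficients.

3*y*(y + 5)*(y - 5)

Factor out 3*y, leaving y² - 25, which is a difference of two squares.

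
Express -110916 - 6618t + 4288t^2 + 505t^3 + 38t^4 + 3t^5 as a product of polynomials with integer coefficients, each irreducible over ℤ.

(3t - 13)(t + 6)(t + 9)(t^2 + 2t + 158)

Testing divisors of the constant over divisors of the leading coefficient, t = -9 is a root, giving the factor (t + 9) and quotient 3t^4 + 11t^3 + 406t^2 + 634t - 12324.
Continuing, t = 13/3 is a root, giving the factor (3t - 13) and quotient t^3 + 8t^2 + 170t + 948.
Then t = -6 is a root, so (t + 6) is a factor; dividing leaves t^2 + 2t + 158.
The quadratic t^2 + 2t + 158 has discriminant -628 < 0 and is irreducible over ℤ.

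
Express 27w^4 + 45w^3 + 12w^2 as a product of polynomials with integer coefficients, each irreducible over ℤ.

Pull out the common factor 3w^2, then factor the remaining trinomial.

3w^2(3w + 1)(3w + 4)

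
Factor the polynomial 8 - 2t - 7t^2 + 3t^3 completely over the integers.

(3t - 4)(t + 1)(t - 2)

Testing divisors of the constant over divisors of the leading coefficient, t = 2 is a root, so (t - 2) divides it; the quotient is 3t^2 - t - 4.
The remaining quadratic factors as (3t - 4)(t + 1).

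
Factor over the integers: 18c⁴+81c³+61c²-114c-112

Among the possible rational roots, c = -8/3 is a root, so (3c+8) divides it; the quotient is 6c³+11c²-9c-14.
Next, c = -2 is a root, so (c+2) is a factor; dividing leaves 6c²-c-7.
The remaining quadratic factors as (c+1)(6c-7).

(3c+8)(6c-7)(c+1)(c+2)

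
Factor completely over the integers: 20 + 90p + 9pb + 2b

Group as (9pb + 90p) + (2b + 20) = 9p(b + 10) + 2(b + 10).
Both groups share the factor (b + 10).

(9p + 2)(b + 10)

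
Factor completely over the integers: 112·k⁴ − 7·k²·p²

Every term has a factor of 7·k². Then 16·k² − p² = (4·k)² − (p)².

7·k²·(4·k + p)·(4·k − p)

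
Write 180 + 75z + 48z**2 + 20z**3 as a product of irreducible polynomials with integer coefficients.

Group as (20z**3 + 75z) + (48z**2 + 180) = 5z(4z**2 + 15) + 12(4z**2 + 15).
Both groups share the factor (4z**2 + 15).

(5z + 12)(4z**2 + 15)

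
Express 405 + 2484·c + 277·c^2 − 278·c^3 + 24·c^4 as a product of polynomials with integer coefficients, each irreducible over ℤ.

(4·c + 9)·(6·c + 1)·(c − 5)·(c − 9)

Among the possible rational roots, c = 9 is a root, so (c − 9) divides it; the quotient is 24·c^3 − 62·c^2 − 281·c − 45.
Then c = 5 is a root, giving the factor (c − 5) and quotient 24·c^2 + 58·c + 9.
The remaining quadratic factors as (6·c + 1)(4·c + 9).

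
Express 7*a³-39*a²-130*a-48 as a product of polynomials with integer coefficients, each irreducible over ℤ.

By the rational root theorem, a = -2 is a root, so (a+2) divides it; the quotient is 7*a²-53*a-24.
The remaining quadratic factors as (7*a+3)(a-8).

(7*a+3)*(a+2)*(a-8)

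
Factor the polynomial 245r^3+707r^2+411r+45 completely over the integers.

Among the possible rational roots, r = −15/7 is a root, so (7r+15) is a factor; dividing leaves 35r^2+26r+3.
The remaining quadratic factors as (7r+1)(5r+3).

(5r+3)(7r+1)(7r+15)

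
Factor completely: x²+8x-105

(x+15)(x-7)

Two integers with product -105 and sum 8 are -7 and 15.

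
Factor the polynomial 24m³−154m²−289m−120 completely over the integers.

(4m+3)(6m+5)(m−8)

Trying the rational-root candidates, m = 8 is a root, so (m−8) is a factor; dividing leaves 24m²+38m+15.
The remaining quadratic factors as (6m+5)(4m+3).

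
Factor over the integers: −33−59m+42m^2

Need a pair with product 42·(−33) = −1386 and sum −59: that's 18 and −77.
Split the middle term: 42m^2+18m − 77m−33 = 6m(7m+3) − 11(7m+3).

(6m−11)(7m+3)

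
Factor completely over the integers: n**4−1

(n)⁴ − (1)⁴ = ((n)² − (1)²)((n)² + (1)²); the first factor splits again, the second (n**2+1) is irreducible.

(n+1)(n−1)(n**2+1)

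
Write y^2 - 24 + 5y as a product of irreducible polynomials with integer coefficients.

Two integers with product -24 and sum 5 are 8 and -3.

(y + 8)(y - 3)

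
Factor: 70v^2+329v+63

Pull out the common factor 7, then factor the remaining trinomial.

7(2v+9)(5v+1)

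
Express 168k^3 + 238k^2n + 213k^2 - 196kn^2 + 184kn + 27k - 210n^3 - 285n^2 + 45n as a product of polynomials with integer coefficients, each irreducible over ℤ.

(3k + 5n)(7k - 7n + 1)(8k + 6n + 9)

Group: 3k(56k^2 - 14kn + 71k - 42n^2 - 57n + 9) + 5n(56k^2 - 14kn + 71k - 42n^2 - 57n + 9); both groups contain (56k^2 - 14kn + 71k - 42n^2 - 57n + 9), so (3k + 5n) is a factor with cofactor 56k^2 - 14kn + 71k - 42n^2 - 57n + 9.
The cofactor groups again: 56k^2 - 14kn + 71k - 42n^2 - 57n + 9 = 7k(8k + 6n + 9) + (-7n + 1)(8k + 6n + 9); both groups contain (8k + 6n + 9), giving (7k - 7n + 1)(8k + 6n + 9).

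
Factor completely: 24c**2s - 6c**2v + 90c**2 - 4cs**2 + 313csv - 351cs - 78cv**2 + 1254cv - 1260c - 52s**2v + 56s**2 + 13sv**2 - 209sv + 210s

Group: c(24cs - 6cv + 90c - 4s**2 + sv - 15s) + (13v - 14)(24cs - 6cv + 90c - 4s**2 + sv - 15s); both groups contain (24cs - 6cv + 90c - 4s**2 + sv - 15s), so (c + 13v - 14) is a factor with cofactor 24cs - 6cv + 90c - 4s**2 + sv - 15s.
The cofactor groups again: 24cs - 6cv + 90c - 4s**2 + sv - 15s = 6c(4s - v + 15) - s(4s - v + 15); both groups contain (4s - v + 15), giving (6c - s)(4s - v + 15).

(4s - v + 15)(6c - s)(c + 13v - 14)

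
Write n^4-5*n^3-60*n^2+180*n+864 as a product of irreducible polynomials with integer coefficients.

(n+3)*(n+6)*(n-6)*(n-8)

Testing divisors of the constant over divisors of the leading coefficient, n = 6 is a root, so (n-6) is a factor; dividing leaves n^3+n^2-54*n-144.
Next, n = -6 is a root, giving the factor (n+6) and quotient n^2-5*n-24.
The remaining quadratic factors as (n-8)(n+3).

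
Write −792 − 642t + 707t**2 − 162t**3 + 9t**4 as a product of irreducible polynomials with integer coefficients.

Among the possible rational roots, t = 12 is a root, giving the factor (t − 12) and quotient 9t**3 − 54t**2 + 59t + 66.
Then t = 11/3 is a root, so (3t − 11) divides it; the quotient is 3t**2 − 7t − 6.
The remaining quadratic factors as (3t + 2)(t − 3).

(3t + 2)(3t − 11)(t − 12)(t − 3)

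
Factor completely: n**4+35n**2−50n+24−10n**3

(n−1)(n−2)(n−3)(n−4)

Trying the rational-root candidates, n = 1 is a root, so (n−1) is a factor; dividing leaves n**3−9n**2+26n−24.
Continuing, n = 4 is a root, so (n−4) divides it; the quotient is n**2−5n+6.
The remaining quadratic factors as (n−3)(n−2).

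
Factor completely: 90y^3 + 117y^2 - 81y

9y(2y - 1)(5y + 9)

Pull out the common factor 9y, then factor the remaining trinomial.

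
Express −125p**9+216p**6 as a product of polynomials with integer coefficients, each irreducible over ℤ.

Every term has a factor of p**6; factoring it out leaves −125p**3+216.
Recognize a difference of cubes with the parts 6 and 5p.

−p**6(5p−6)(25p**2+30p+36)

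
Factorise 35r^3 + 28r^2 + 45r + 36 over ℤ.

Group as (35r^3 + 45r) + (28r^2 + 36) = 5r(7r^2 + 9) + 4(7r^2 + 9).
Both groups share the factor (7r^2 + 9).

(5r + 4)(7r^2 + 9)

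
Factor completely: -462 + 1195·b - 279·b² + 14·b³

Among the possible rational roots, b = 11/2 is a root, so (2·b - 11) divides it; the quotient is 7·b² - 101·b + 42.
The remaining quadratic factors as (b - 14)(7·b - 3).

(2·b - 11)·(7·b - 3)·(b - 14)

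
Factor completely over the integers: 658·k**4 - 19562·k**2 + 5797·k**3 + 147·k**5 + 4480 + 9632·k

(3·k - 5)·(7·k + 2)·(7·k - 8)·(k**2 + 7·k + 56)

By the rational root theorem, k = -2/7 is a root, giving the factor (7·k + 2) and quotient 21·k**4 + 88·k**3 + 803·k**2 - 3024·k + 2240.
Then k = 5/3 is a root, so (3·k - 5) is a factor; dividing leaves 7·k**3 + 41·k**2 + 336·k - 448.
Continuing, k = 8/7 is a root, so (7·k - 8) divides it; the quotient is k**2 + 7·k + 56.
The quadratic k**2 + 7·k + 56 has discriminant -175 < 0 and is irreducible over ℤ.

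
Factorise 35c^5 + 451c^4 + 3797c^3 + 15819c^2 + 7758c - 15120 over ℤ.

(5c + 8)(7c - 5)(c + 6)(c^2 + 6c + 63)

Among the possible rational roots, c = -8/5 is a root, so (5c + 8) is a factor; dividing leaves 7c^4 + 79c^3 + 633c^2 + 2151c - 1890.
Continuing, c = 5/7 is a root, so (7c - 5) divides it; the quotient is c^3 + 12c^2 + 99c + 378.
Next, c = -6 is a root, so (c + 6) divides it; the quotient is c^2 + 6c + 63.
The quadratic c^2 + 6c + 63 has discriminant -216 < 0 and is irreducible over ℤ.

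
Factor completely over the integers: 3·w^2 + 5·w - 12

Need a pair with product 3·(-12) = -36 and sum 5: that's 9 and -4.
Split the middle term: 3·w^2 + 9·w - 4·w - 12 = 3·w·(w + 3) - 4·(w + 3).

(3·w - 4)·(w + 3)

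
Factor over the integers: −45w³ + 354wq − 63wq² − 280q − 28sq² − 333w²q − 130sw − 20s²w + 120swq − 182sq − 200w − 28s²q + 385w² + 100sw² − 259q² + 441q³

Group: 5w(−4s² + 20sw − 4sq − 26s − 9w² − 54wq + 77w + 63q² − 37q − 40) + 7q(−4s² + 20sw − 4sq − 26s − 9w² − 54wq + 77w + 63q² − 37q − 40); both groups contain (−4s² + 20sw − 4sq − 26s − 9w² − 54wq + 77w + 63q² − 37q − 40), so (5w + 7q) is a factor with cofactor −4s² + 20sw − 4sq − 26s − 9w² − 54wq + 77w + 63q² − 37q − 40.
The cofactor groups again: −4s² + 20sw − 4sq − 26s − 9w² − 54wq + 77w + 63q² − 37q − 40 = −2s(2s − 9w + 9q + 5) + (w + 7q − 8)(2s − 9w + 9q + 5); both groups contain (2s − 9w + 9q + 5), giving −(2s − w − 7q + 8)(2s − 9w + 9q + 5).

−(2s − w − 7q + 8)(5w + 7q)(2s − 9w + 9q + 5)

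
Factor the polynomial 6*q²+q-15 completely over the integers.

(2*q-3)*(3*q+5)

Need a pair with product 6·(-15) = -90 and sum 1: that's -9 and 10.
Split the middle term: 6*q²-9*q + 10*q-15 = 3*q*(2*q-3) + 5*(2*q-3).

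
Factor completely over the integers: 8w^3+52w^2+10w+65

(2w+13)(4w^2+5)

Group as (8w^3+10w) + (52w^2+65) = 2w(4w^2+5) + 13(4w^2+5).
Both groups share the factor (4w^2+5).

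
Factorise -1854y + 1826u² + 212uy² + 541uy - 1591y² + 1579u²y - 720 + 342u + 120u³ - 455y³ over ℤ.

Group: u(120u² + 19uy + 26u - 35y² - 82y - 48) + (13y + 15)(120u² + 19uy + 26u - 35y² - 82y - 48); both groups contain (120u² + 19uy + 26u - 35y² - 82y - 48), so (u + 13y + 15) is a factor with cofactor 120u² + 19uy + 26u - 35y² - 82y - 48.
The cofactor groups again: 120u² + 19uy + 26u - 35y² - 82y - 48 = 8u(15u - 7y - 8) + (5y + 6)(15u - 7y - 8); both groups contain (15u - 7y - 8), giving (8u + 5y + 6)(15u - 7y - 8).

(15u - 7y - 8)(8u + 5y + 6)(u + 13y + 15)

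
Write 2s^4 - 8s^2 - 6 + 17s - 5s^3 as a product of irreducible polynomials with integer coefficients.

(2s - 1)(s + 2)(s - 1)(s - 3)

By the rational root theorem, s = 1 is a root, giving the factor (s - 1) and quotient 2s^3 - 3s^2 - 11s + 6.
Continuing, s = 1/2 is a root, so (2s - 1) divides it; the quotient is s^2 - s - 6.
The remaining quadratic factors as (s + 2)(s - 3).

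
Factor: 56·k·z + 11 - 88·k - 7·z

(7·z - 11)·(8·k - 1)

Group as (56·k·z - 88·k) + (-7·z + 11) = 8·k·(7·z - 11) - (7·z - 11).
Both groups share the factor (7·z - 11).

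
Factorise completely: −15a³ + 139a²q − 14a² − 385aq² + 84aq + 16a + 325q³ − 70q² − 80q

Group: a(−15a² + 64aq − 14a − 65q² + 14q + 16) − 5q(−15a² + 64aq − 14a − 65q² + 14q + 16); both groups contain (−15a² + 64aq − 14a − 65q² + 14q + 16), so (a − 5q) is a factor with cofactor −15a² + 64aq − 14a − 65q² + 14q + 16.
The cofactor groups again: −15a² + 64aq − 14a − 65q² + 14q + 16 = −5a(3a − 5q − 2) + (13q − 8)(3a − 5q − 2); both groups contain (3a − 5q − 2), giving −(5a − 13q + 8)(3a − 5q − 2).

−(3a − 5q − 2)(5a − 13q + 8)(a − 5q)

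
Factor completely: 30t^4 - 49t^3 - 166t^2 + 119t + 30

(5t + 1)(6t - 5)(t + 2)(t - 3)

By the rational root theorem, t = -1/5 is a root, giving the factor (5t + 1) and quotient 6t^3 - 11t^2 - 31t + 30.
Then t = -2 is a root, so (t + 2) is a factor; dividing leaves 6t^2 - 23t + 15.
The remaining quadratic factors as (6t - 5)(t - 3).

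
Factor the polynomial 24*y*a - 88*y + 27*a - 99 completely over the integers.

(3*a - 11)*(8*y + 9)

Group as (24*y*a - 88*y) + (27*a - 99) = 8*y*(3*a - 11) + 9*(3*a - 11).
Both groups share the factor (3*a - 11).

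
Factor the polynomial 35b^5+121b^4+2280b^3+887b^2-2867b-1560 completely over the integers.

Trying the rational-root candidates, b = -1 is a root, so (b+1) divides it; the quotient is 35b^4+86b^3+2194b^2-1307b-1560.
Then b = 8/7 is a root, giving the factor (7b-8) and quotient 5b^3+18b^2+334b+195.
Then b = -3/5 is a root, so (5b+3) divides it; the quotient is b^2+3b+65.
The quadratic b^2+3b+65 has discriminant -251 < 0 and is irreducible over ℤ.

(5b+3)(7b-8)(b+1)(b^2+3b+65)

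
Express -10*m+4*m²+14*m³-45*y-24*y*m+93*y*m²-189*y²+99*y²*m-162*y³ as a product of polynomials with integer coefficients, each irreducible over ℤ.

Group: 9*y*(-18*y²+15*y*m-21*y+7*m²+2*m-5) + 2*m*(-18*y²+15*y*m-21*y+7*m²+2*m-5); both groups contain (-18*y²+15*y*m-21*y+7*m²+2*m-5), so (9*y+2*m) is a factor with cofactor -18*y²+15*y*m-21*y+7*m²+2*m-5.
The cofactor groups again: -18*y²+15*y*m-21*y+7*m²+2*m-5 = -6*y*(3*y+m+1) + (7*m-5)*(3*y+m+1); both groups contain (3*y+m+1), giving -(6*y-7*m+5)*(3*y+m+1).

-(6*y-7*m+5)*(9*y+2*m)*(3*y+m+1)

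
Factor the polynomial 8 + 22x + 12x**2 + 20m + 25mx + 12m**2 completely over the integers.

Group: 3m(4m + 3x + 4) + (4x + 2)(4m + 3x + 4); both groups contain (4m + 3x + 4).

(3m + 4x + 2)(4m + 3x + 4)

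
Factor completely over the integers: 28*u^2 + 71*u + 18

Need a pair with product 28·18 = 504 and sum 71: that's 63 and 8.
Split the middle term: 28*u^2 + 63*u + 8*u + 18 = 7*u*(4*u + 9) + 2*(4*u + 9).

(4*u + 9)*(7*u + 2)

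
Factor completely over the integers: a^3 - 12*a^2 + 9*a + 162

(a + 3)*(a - 6)*(a - 9)

By the rational root theorem, a = 6 is a root, so (a - 6) is a factor; dividing leaves a^2 - 6*a - 27.
The remaining quadratic factors as (a - 9)(a + 3).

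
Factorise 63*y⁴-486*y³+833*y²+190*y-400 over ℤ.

Among the possible rational roots, y = 5/7 is a root, so (7*y-5) divides it; the quotient is 9*y³-63*y²+74*y+80.
Continuing, y = -2/3 is a root, so (3*y+2) divides it; the quotient is 3*y²-23*y+40.
The remaining quadratic factors as (y-5)(3*y-8).

(3*y+2)*(3*y-8)*(7*y-5)*(y-5)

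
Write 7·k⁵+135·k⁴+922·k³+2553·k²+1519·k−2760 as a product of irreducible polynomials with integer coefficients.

Among the possible rational roots, k = −3 is a root, giving the factor (k+3) and quotient 7·k⁴+114·k³+580·k²+813·k−920.
Then k = 5/7 is a root, so (7·k−5) divides it; the quotient is k³+17·k²+95·k+184.
Then k = −8 is a root, so (k+8) is a factor; dividing leaves k²+9·k+23.
The quadratic k²+9·k+23 has discriminant −11 < 0 and is irreducible over ℤ.

(7·k−5)·(k+3)·(k+8)·(k²+9·k+23)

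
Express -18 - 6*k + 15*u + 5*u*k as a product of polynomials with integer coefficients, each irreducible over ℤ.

Group as (5*u*k + 15*u) + (-6*k - 18) = 5*u*(k + 3) - 6*(k + 3).
Both groups share the factor (k + 3).

(5*u - 6)*(k + 3)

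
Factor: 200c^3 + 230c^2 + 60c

Pull out the common factor 10c, then factor the remaining trinomial.

10c(4c + 3)(5c + 2)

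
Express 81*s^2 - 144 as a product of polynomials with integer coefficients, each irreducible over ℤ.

9*(3*s + 4)*(3*s - 4)

Every term has a factor of 9. Then 9*s^2 - 16 = (3*s)² − (4)².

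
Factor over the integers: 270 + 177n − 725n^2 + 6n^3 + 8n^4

(2n + 1)(4n − 3)(n + 10)(n − 9)

Testing divisors of the constant over divisors of the leading coefficient, n = 3/4 is a root, so (4n − 3) divides it; the quotient is 2n^3 + 3n^2 − 179n − 90.
Next, n = −1/2 is a root, so (2n + 1) is a factor; dividing leaves n^2 + n − 90.
The remaining quadratic factors as (n − 9)(n + 10).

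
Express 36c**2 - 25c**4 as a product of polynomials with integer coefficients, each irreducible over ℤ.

-c**2(5c + 6)(5c - 6)

Every term has a factor of c**2; factoring it out leaves -25c**2 + 36.
Recognize a difference of squares with the parts 6 and 5c.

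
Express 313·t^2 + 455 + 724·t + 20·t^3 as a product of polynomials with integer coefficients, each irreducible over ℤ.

Trying the rational-root candidates, t = -7/5 is a root, so (5·t + 7) is a factor; dividing leaves 4·t^2 + 57·t + 65.
The remaining quadratic factors as (t + 13)(4·t + 5).

(4·t + 5)·(5·t + 7)·(t + 13)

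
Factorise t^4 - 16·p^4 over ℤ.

Write as (t^2)² − (4·p^2)², then factor t^2 - 4·p^2 once more.

(t - 2·p)·(t + 2·p)·(t^2 + 4·p^2)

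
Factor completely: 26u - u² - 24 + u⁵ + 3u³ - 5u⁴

(u - 1)(u - 2)(u - 4)(u² + 2u + 3)

Among the possible rational roots, u = 4 is a root, so (u - 4) divides it; the quotient is u⁴ - u³ - u² - 5u + 6.
Then u = 1 is a root, so (u - 1) is a factor; dividing leaves u³ - u - 6.
Next, u = 2 is a root, giving the factor (u - 2) and quotient u² + 2u + 3.
The quadratic u² + 2u + 3 has discriminant -8 < 0 and is irreducible over ℤ.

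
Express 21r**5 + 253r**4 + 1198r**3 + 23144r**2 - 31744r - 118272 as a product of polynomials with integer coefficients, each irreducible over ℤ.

(3r - 8)(7r + 12)(r + 14)(r**2 - r + 88)

Testing divisors of the constant over divisors of the leading coefficient, r = -12/7 is a root, so (7r + 12) is a factor; dividing leaves 3r**4 + 31r**3 + 118r**2 + 3104r - 9856.
Continuing, r = 8/3 is a root, giving the factor (3r - 8) and quotient r**3 + 13r**2 + 74r + 1232.
Next, r = -14 is a root, so (r + 14) is a factor; dividing leaves r**2 - r + 88.
The quadratic r**2 - r + 88 has discriminant -351 < 0 and is irreducible over ℤ.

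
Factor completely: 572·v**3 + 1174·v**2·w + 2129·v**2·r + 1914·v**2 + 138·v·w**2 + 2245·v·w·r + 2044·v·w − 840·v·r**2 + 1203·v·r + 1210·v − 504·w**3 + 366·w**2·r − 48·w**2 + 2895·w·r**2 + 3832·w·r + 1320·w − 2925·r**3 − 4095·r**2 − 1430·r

Group: 4·v·(143·v**2 + 79·v·w − 4·v·r + 121·v − 84·w**2 + 271·w·r + 132·w − 195·r**2 − 143·r) + (6·w + 15·r + 10)·(143·v**2 + 79·v·w − 4·v·r + 121·v − 84·w**2 + 271·w·r + 132·w − 195·r**2 − 143·r); both groups contain (143·v**2 + 79·v·w − 4·v·r + 121·v − 84·w**2 + 271·w·r + 132·w − 195·r**2 − 143·r), so (4·v + 6·w + 15·r + 10) is a factor with cofactor 143·v**2 + 79·v·w − 4·v·r + 121·v − 84·w**2 + 271·w·r + 132·w − 195·r**2 − 143·r.
The cofactor groups again: 143·v**2 + 79·v·w − 4·v·r + 121·v − 84·w**2 + 271·w·r + 132·w − 195·r**2 − 143·r = 13·v·(11·v + 12·w − 13·r) + (−7·w + 15·r + 11)·(11·v + 12·w − 13·r); both groups contain (11·v + 12·w − 13·r), giving (13·v − 7·w + 15·r + 11)·(11·v + 12·w − 13·r).

(11·v + 12·w − 13·r)·(13·v − 7·w + 15·r + 11)·(4·v + 6·w + 15·r + 10)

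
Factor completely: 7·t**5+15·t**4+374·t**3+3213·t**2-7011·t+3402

(7·t-6)·(t+7)·(t-1)·(t**2-3·t+81)

Trying the rational-root candidates, t = 6/7 is a root, giving the factor (7·t-6) and quotient t**4+3·t**3+56·t**2+507·t-567.
Next, t = -7 is a root, so (t+7) divides it; the quotient is t**3-4·t**2+84·t-81.
Continuing, t = 1 is a root, so (t-1) is a factor; dividing leaves t**2-3·t+81.
The quadratic t**2-3·t+81 has discriminant -315 < 0 and is irreducible over ℤ.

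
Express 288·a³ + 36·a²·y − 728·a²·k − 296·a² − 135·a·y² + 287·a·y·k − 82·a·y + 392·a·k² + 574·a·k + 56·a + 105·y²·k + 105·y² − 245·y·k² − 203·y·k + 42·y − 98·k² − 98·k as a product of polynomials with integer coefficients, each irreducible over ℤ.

(4·a + 3·y − 7·k)·(8·a − 5·y − 2)·(9·a − 7·k − 7)

Group: 4·a·(72·a² − 45·a·y − 56·a·k − 74·a + 35·y·k + 35·y + 14·k + 14) + (3·y − 7·k)·(72·a² − 45·a·y − 56·a·k − 74·a + 35·y·k + 35·y + 14·k + 14); both groups contain (72·a² − 45·a·y − 56·a·k − 74·a + 35·y·k + 35·y + 14·k + 14), so (4·a + 3·y − 7·k) is a factor with cofactor 72·a² − 45·a·y − 56·a·k − 74·a + 35·y·k + 35·y + 14·k + 14.
The cofactor groups again: 72·a² − 45·a·y − 56·a·k − 74·a + 35·y·k + 35·y + 14·k + 14 = 8·a·(9·a − 7·k − 7) + (−5·y − 2)·(9·a − 7·k − 7); both groups contain (9·a − 7·k − 7), giving (8·a − 5·y − 2)·(9·a − 7·k − 7).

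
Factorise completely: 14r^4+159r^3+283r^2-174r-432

Testing divisors of the constant over divisors of the leading coefficient, r = -9 is a root, so (r+9) is a factor; dividing leaves 14r^3+33r^2-14r-48.
Continuing, r = 8/7 is a root, giving the factor (7r-8) and quotient 2r^2+7r+6.
The remaining quadratic factors as (r+2)(2r+3).

(2r+3)(7r-8)(r+2)(r+9)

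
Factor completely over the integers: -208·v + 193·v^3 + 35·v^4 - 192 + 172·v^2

(5·v + 4)·(7·v + 12)·(v + 4)·(v - 1)

By the rational root theorem, v = 1 is a root, so (v - 1) divides it; the quotient is 35·v^3 + 228·v^2 + 400·v + 192.
Continuing, v = -4 is a root, giving the factor (v + 4) and quotient 35·v^2 + 88·v + 48.
The remaining quadratic factors as (7·v + 12)(5·v + 4).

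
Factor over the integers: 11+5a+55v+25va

(5a+11)(5v+1)

Group as (25va+55v) + (5a+11) = 5v(5a+11) + (5a+11).
Both groups share the factor (5a+11).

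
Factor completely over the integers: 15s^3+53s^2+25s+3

Trying the rational-root candidates, s = -1/5 is a root, giving the factor (5s+1) and quotient 3s^2+10s+3.
The remaining quadratic factors as (3s+1)(s+3).

(3s+1)(5s+1)(s+3)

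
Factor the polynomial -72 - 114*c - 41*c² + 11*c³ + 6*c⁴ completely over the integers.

Trying the rational-root candidates, c = -3/2 is a root, giving the factor (2*c + 3) and quotient 3*c³ + c² - 22*c - 24.
Next, c = -2 is a root, giving the factor (c + 2) and quotient 3*c² - 5*c - 12.
The remaining quadratic factors as (c - 3)(3*c + 4).

(2*c + 3)*(3*c + 4)*(c + 2)*(c - 3)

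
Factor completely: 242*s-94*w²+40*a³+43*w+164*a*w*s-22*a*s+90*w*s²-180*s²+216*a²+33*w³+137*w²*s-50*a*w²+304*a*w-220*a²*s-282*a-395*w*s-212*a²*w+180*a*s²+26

(10*a-3*w-10*s-1)*(2*a+w-2)*(2*a-11*w-9*s+13)

Group: 10*a*(4*a²-20*a*w-18*a*s+22*a-11*w²-9*w*s+35*w+18*s-26) + (-3*w-10*s-1)*(4*a²-20*a*w-18*a*s+22*a-11*w²-9*w*s+35*w+18*s-26); both groups contain (4*a²-20*a*w-18*a*s+22*a-11*w²-9*w*s+35*w+18*s-26), so (10*a-3*w-10*s-1) is a factor with cofactor 4*a²-20*a*w-18*a*s+22*a-11*w²-9*w*s+35*w+18*s-26.
The cofactor groups again: 4*a²-20*a*w-18*a*s+22*a-11*w²-9*w*s+35*w+18*s-26 = 2*a*(2*a+w-2) + (-11*w-9*s+13)*(2*a+w-2); both groups contain (2*a+w-2), giving (2*a-11*w-9*s+13)*(2*a+w-2).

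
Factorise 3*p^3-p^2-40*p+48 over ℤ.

(3*p-4)*(p+4)*(p-3)

Among the possible rational roots, p = 3 is a root, so (p-3) is a factor; dividing leaves 3*p^2+8*p-16.
The remaining quadratic factors as (p+4)(3*p-4).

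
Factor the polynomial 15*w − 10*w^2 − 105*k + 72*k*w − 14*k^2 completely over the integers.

Group: −7*k*(2*k − 10*w + 15) + w*(2*k − 10*w + 15); both groups contain (2*k − 10*w + 15).

−(2*k − 10*w + 15)*(7*k − w)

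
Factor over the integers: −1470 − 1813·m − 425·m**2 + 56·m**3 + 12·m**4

(2·m + 5)·(6·m + 7)·(m + 7)·(m − 6)

Testing divisors of the constant over divisors of the leading coefficient, m = −5/2 is a root, so (2·m + 5) is a factor; dividing leaves 6·m**3 + 13·m**2 − 245·m − 294.
Next, m = −7 is a root, so (m + 7) divides it; the quotient is 6·m**2 − 29·m − 42.
The remaining quadratic factors as (m − 6)(6·m + 7).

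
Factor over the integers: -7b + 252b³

7b(6b + 1)(6b - 1)

Factor out 7b, leaving 36b² - 1, which is a difference of two squares.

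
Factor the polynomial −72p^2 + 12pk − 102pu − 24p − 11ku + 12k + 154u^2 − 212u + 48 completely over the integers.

Group: −6p(12p − 11u + 12) + (k − 14u + 4)(12p − 11u + 12); both groups contain (12p − 11u + 12).

−(6p − k + 14u − 4)(12p − 11u + 12)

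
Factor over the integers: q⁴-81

(q+3)(q-3)(q²+9)

(q)⁴ − (3)⁴ = ((q)² − (3)²)((q)² + (3)²); the first factor splits again, the second (q²+9) is irreducible.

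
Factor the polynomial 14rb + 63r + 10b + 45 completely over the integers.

(2b + 9)(7r + 5)

Group as (14rb + 63r) + (10b + 45) = 7r(2b + 9) + 5(2b + 9).
Both groups share the factor (2b + 9).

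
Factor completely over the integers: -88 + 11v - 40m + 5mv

(5m + 11)(v - 8)

Group as (5mv - 40m) + (11v - 88) = 5m(v - 8) + 11(v - 8).
Both groups share the factor (v - 8).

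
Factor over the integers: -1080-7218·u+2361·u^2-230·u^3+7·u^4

Trying the rational-root candidates, u = 6 is a root, giving the factor (u-6) and quotient 7·u^3-188·u^2+1233·u+180.
Next, u = 15 is a root, so (u-15) divides it; the quotient is 7·u^2-83·u-12.
The remaining quadratic factors as (7·u+1)(u-12).

(7·u+1)·(u-12)·(u-15)·(u-6)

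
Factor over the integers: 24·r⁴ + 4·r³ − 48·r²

4·r²·(2·r + 3)·(3·r − 4)

Pull out the common factor 4·r², then factor the remaining trinomial.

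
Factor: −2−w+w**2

Two integers with product −2 and sum −1 are −2 and 1.

(w+1)(w−2)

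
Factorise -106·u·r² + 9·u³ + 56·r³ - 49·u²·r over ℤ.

(9·u - 4·r)·(u - 7·r)·(u + 2·r)

Group: u·(9·u² + 14·u·r - 8·r²) - 7·r·(9·u² + 14·u·r - 8·r²); both groups contain (9·u² + 14·u·r - 8·r²), so (u - 7·r) is a factor with cofactor 9·u² + 14·u·r - 8·r².
The cofactor groups again: 9·u² + 14·u·r - 8·r² = 9·u·(u + 2·r) - 4·r·(u + 2·r); both groups contain (u + 2·r), giving (9·u - 4·r)·(u + 2·r).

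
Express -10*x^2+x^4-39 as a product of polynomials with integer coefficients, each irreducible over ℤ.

(x^2+3)*(x^2-13)

Substitute u = x^2 to get a quadratic in u, then factor.
x^2+3 is irreducible over ℤ (always positive, so no real roots).
x^2-13 is irreducible over ℤ (13 is not a perfect square).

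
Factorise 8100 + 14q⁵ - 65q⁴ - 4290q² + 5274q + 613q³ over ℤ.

Among the possible rational roots, q = -6/7 is a root, so (7q + 6) is a factor; dividing leaves 2q⁴ - 11q³ + 97q² - 696q + 1350.
Continuing, q = 9/2 is a root, so (2q - 9) is a factor; dividing leaves q³ - q² + 44q - 150.
Continuing, q = 3 is a root, giving the factor (q - 3) and quotient q² + 2q + 50.
The quadratic q² + 2q + 50 has discriminant -196 < 0 and is irreducible over ℤ.

(2q - 9)(7q + 6)(q - 3)(q² + 2q + 50)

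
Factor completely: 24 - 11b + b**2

(b - 3)(b - 8)

Two integers with product 24 and sum -11 are -8 and -3.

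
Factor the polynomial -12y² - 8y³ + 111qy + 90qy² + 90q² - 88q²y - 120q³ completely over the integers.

Group: 10q(-12q² - 10qy + 9q + 8y² + 12y) - y(-12q² - 10qy + 9q + 8y² + 12y); both groups contain (-12q² - 10qy + 9q + 8y² + 12y), so (10q - y) is a factor with cofactor -12q² - 10qy + 9q + 8y² + 12y.
The cofactor groups again: -12q² - 10qy + 9q + 8y² + 12y = -3q(4q - 2y - 3) - 4y(4q - 2y - 3); both groups contain (4q - 2y - 3), giving -(3q + 4y)(4q - 2y - 3).

-(10q - y)(3q + 4y)(4q - 2y - 3)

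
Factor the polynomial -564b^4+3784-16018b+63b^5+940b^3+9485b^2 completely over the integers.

(3b+11)(3b-4)(7b-2)(b^2-11b+43)

Among the possible rational roots, b = 2/7 is a root, so (7b-2) is a factor; dividing leaves 9b^4-78b^3+112b^2+1387b-1892.
Continuing, b = -11/3 is a root, giving the factor (3b+11) and quotient 3b^3-37b^2+173b-172.
Then b = 4/3 is a root, so (3b-4) is a factor; dividing leaves b^2-11b+43.
The quadratic b^2-11b+43 has discriminant -51 < 0 and is irreducible over ℤ.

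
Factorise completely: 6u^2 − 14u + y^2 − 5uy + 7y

Group: 3u(2u − y) + (−y − 7)(2u − y); both groups contain (2u − y).

(2u − y)(3u − y − 7)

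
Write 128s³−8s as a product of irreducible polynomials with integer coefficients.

8s(4s+1)(4s−1)

Every term has a factor of 8s. Then 16s²−1 = (4s)² − (1)².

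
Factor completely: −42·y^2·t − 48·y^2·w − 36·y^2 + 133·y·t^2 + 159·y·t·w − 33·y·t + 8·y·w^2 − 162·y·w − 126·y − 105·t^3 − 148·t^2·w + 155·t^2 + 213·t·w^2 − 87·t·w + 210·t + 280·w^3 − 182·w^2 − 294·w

−(2·y − 3·t − 5·w + 7)·(3·y − 5·t + 7·w)·(7·t + 8·w + 6)

Group: 3·y·(−14·y·t − 16·y·w − 12·y + 21·t^2 + 59·t·w − 31·t + 40·w^2 − 26·w − 42) + (−5·t + 7·w)·(−14·y·t − 16·y·w − 12·y + 21·t^2 + 59·t·w − 31·t + 40·w^2 − 26·w − 42); both groups contain (−14·y·t − 16·y·w − 12·y + 21·t^2 + 59·t·w − 31·t + 40·w^2 − 26·w − 42), so (3·y − 5·t + 7·w) is a factor with cofactor −14·y·t − 16·y·w − 12·y + 21·t^2 + 59·t·w − 31·t + 40·w^2 − 26·w − 42.
The cofactor groups again: −14·y·t − 16·y·w − 12·y + 21·t^2 + 59·t·w − 31·t + 40·w^2 − 26·w − 42 = −7·t·(2·y − 3·t − 5·w + 7) + (−8·w − 6)·(2·y − 3·t − 5·w + 7); both groups contain (2·y − 3·t − 5·w + 7), giving −(7·t + 8·w + 6)·(2·y − 3·t − 5·w + 7).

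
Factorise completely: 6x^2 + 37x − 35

Need a pair with product 6·(−35) = −210 and sum 37: that's −5 and 42.
Split the middle term: 6x^2 − 5x + 42x − 35 = x(6x − 5) + 7(6x − 5).

(6x − 5)(x + 7)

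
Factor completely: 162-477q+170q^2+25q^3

By the rational root theorem, q = -9 is a root, giving the factor (q+9) and quotient 25q^2-55q+18.
The remaining quadratic factors as (5q-2)(5q-9).

(5q-2)(5q-9)(q+9)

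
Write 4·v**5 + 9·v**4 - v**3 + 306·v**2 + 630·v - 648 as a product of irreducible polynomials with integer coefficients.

(4·v - 3)·(v + 3)·(v + 4)·(v**2 - 4·v + 18)

By the rational root theorem, v = 3/4 is a root, so (4·v - 3) is a factor; dividing leaves v**4 + 3·v**3 + 2·v**2 + 78·v + 216.
Then v = -4 is a root, so (v + 4) is a factor; dividing leaves v**3 - v**2 + 6·v + 54.
Continuing, v = -3 is a root, giving the factor (v + 3) and quotient v**2 - 4·v + 18.
The quadratic v**2 - 4·v + 18 has discriminant -56 < 0 and is irreducible over ℤ.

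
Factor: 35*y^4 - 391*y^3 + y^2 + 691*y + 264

By the rational root theorem, y = -1 is a root, so (y + 1) divides it; the quotient is 35*y^3 - 426*y^2 + 427*y + 264.
Then y = 8/5 is a root, so (5*y - 8) is a factor; dividing leaves 7*y^2 - 74*y - 33.
The remaining quadratic factors as (7*y + 3)(y - 11).

(5*y - 8)*(7*y + 3)*(y + 1)*(y - 11)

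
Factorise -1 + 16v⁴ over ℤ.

Difference of squares twice: with A = 2v and B = 1, A⁴ − B⁴ = (A² − B²)(A² + B²), and A² − B² factors again.

(2v + 1)(2v - 1)(4v² + 1)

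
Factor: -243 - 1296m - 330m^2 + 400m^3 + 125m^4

(5m + 1)(5m + 9)(5m - 9)(m + 3)

By the rational root theorem, m = -1/5 is a root, so (5m + 1) is a factor; dividing leaves 25m^3 + 75m^2 - 81m - 243.
Next, m = 9/5 is a root, so (5m - 9) divides it; the quotient is 5m^2 + 24m + 27.
The remaining quadratic factors as (m + 3)(5m + 9).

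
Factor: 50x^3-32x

2x(5x+4)(5x-4)

Pull out the common factor 2x; 25x^2-16 is a difference of squares.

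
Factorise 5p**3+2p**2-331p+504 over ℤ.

Testing divisors of the constant over divisors of the leading coefficient, p = 7 is a root, giving the factor (p-7) and quotient 5p**2+37p-72.
The remaining quadratic factors as (5p-8)(p+9).

(5p-8)(p+9)(p-7)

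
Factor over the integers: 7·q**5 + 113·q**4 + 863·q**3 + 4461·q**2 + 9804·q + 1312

(7·q + 1)·(q + 4)·(q + 8)·(q**2 + 4·q + 41)

Trying the rational-root candidates, q = -1/7 is a root, so (7·q + 1) is a factor; dividing leaves q**4 + 16·q**3 + 121·q**2 + 620·q + 1312.
Continuing, q = -8 is a root, so (q + 8) is a factor; dividing leaves q**3 + 8·q**2 + 57·q + 164.
Continuing, q = -4 is a root, giving the factor (q + 4) and quotient q**2 + 4·q + 41.
The quadratic q**2 + 4·q + 41 has discriminant -148 < 0 and is irreducible over ℤ.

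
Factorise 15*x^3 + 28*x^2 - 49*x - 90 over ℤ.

Testing divisors of the constant over divisors of the leading coefficient, x = 9/5 is a root, so (5*x - 9) is a factor; dividing leaves 3*x^2 + 11*x + 10.
The remaining quadratic factors as (x + 2)(3*x + 5).

(3*x + 5)*(5*x - 9)*(x + 2)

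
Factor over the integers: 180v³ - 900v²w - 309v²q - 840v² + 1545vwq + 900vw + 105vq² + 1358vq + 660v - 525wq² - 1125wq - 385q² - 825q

(4v - 5q)(15v - 7q - 15)(3v - 15w - 11)

Group: 4v(45v² - 225vw - 21vq - 210v + 105wq + 225w + 77q + 165) - 5q(45v² - 225vw - 21vq - 210v + 105wq + 225w + 77q + 165); both groups contain (45v² - 225vw - 21vq - 210v + 105wq + 225w + 77q + 165), so (4v - 5q) is a factor with cofactor 45v² - 225vw - 21vq - 210v + 105wq + 225w + 77q + 165.
The cofactor groups again: 45v² - 225vw - 21vq - 210v + 105wq + 225w + 77q + 165 = 3v(15v - 7q - 15) + (-15w - 11)(15v - 7q - 15); both groups contain (15v - 7q - 15), giving (3v - 15w - 11)(15v - 7q - 15).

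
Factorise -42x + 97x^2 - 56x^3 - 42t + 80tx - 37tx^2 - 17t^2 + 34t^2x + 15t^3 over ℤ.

(3t + 8x - 7)(5t - 7x + 6)(t + x)

Group: t(15t^2 + 19tx - 17t - 56x^2 + 97x - 42) + x(15t^2 + 19tx - 17t - 56x^2 + 97x - 42); both groups contain (15t^2 + 19tx - 17t - 56x^2 + 97x - 42), so (t + x) is a factor with cofactor 15t^2 + 19tx - 17t - 56x^2 + 97x - 42.
The cofactor groups again: 15t^2 + 19tx - 17t - 56x^2 + 97x - 42 = 3t(5t - 7x + 6) + (8x - 7)(5t - 7x + 6); both groups contain (5t - 7x + 6), giving (3t + 8x - 7)(5t - 7x + 6).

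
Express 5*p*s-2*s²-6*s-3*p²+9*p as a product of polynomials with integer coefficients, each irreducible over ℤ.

Group: -p*(3*p-2*s) + (s+3)*(3*p-2*s); both groups contain (3*p-2*s).

-(3*p-2*s)*(p-s-3)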